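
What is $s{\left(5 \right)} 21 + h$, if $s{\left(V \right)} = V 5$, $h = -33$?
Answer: $492$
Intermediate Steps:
$s{\left(V \right)} = 5 V$
$s{\left(5 \right)} 21 + h = 5 \cdot 5 \cdot 21 - 33 = 25 \cdot 21 - 33 = 525 - 33 = 492$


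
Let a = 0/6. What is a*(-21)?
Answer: 0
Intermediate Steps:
a = 0 (a = 0*(⅙) = 0)
a*(-21) = 0*(-21) = 0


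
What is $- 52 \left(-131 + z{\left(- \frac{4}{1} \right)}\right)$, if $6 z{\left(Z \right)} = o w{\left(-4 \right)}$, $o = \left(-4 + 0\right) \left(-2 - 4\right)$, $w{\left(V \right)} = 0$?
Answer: $6812$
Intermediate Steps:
$o = 24$ ($o = \left(-4\right) \left(-6\right) = 24$)
$z{\left(Z \right)} = 0$ ($z{\left(Z \right)} = \frac{24 \cdot 0}{6} = \frac{1}{6} \cdot 0 = 0$)
$- 52 \left(-131 + z{\left(- \frac{4}{1} \right)}\right) = - 52 \left(-131 + 0\right) = \left(-52\right) \left(-131\right) = 6812$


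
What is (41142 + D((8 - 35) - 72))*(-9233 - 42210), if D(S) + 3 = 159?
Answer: -2124493014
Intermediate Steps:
D(S) = 156 (D(S) = -3 + 159 = 156)
(41142 + D((8 - 35) - 72))*(-9233 - 42210) = (41142 + 156)*(-9233 - 42210) = 41298*(-51443) = -2124493014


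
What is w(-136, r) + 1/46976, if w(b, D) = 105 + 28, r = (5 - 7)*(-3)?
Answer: 6247809/46976 ≈ 133.00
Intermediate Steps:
r = 6 (r = -2*(-3) = 6)
w(b, D) = 133
w(-136, r) + 1/46976 = 133 + 1/46976 = 6247809/46976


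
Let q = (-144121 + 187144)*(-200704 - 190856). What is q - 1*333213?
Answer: -16846419093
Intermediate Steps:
q = -16846085880 (q = 43023*(-391560) = -16846085880)
q - 1*333213 = -16846085880 - 1*333213 = -16846085880 - 333213 = -16846419093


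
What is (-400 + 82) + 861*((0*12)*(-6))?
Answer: -318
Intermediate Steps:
(-400 + 82) + 861*((0*12)*(-6)) = -318 + 861*(0*(-6)) = -318 + 861*0 = -318 + 0 = -318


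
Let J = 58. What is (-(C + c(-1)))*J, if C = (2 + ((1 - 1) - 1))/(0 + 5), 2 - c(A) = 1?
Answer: -348/5 ≈ -69.600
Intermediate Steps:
c(A) = 1 (c(A) = 2 - 1*1 = 2 - 1 = 1)
C = 1/5 (C = (2 + (0 - 1))/5 = (2 - 1)*(1/5) = 1*(1/5) = 1/5 ≈ 0.20000)
(-(C + c(-1)))*J = -(1/5 + 1)*58 = -1*6/5*58 = -6/5*58 = -348/5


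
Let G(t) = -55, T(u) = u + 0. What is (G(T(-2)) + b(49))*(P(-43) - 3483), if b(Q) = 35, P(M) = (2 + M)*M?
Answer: 34400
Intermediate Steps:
T(u) = u
P(M) = M*(2 + M)
(G(T(-2)) + b(49))*(P(-43) - 3483) = (-55 + 35)*(-43*(2 - 43) - 3483) = -20*(-43*(-41) - 3483) = -20*(1763 - 3483) = -20*(-1720) = 34400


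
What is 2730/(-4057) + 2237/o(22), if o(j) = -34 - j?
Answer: -9228389/227192 ≈ -40.619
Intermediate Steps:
2730/(-4057) + 2237/o(22) = 2730/(-4057) + 2237/(-34 - 1*22) = 2730*(-1/4057) + 2237/(-34 - 22) = -2730/4057 + 2237/(-56) = -2730/4057 + 2237*(-1/56) = -2730/4057 - 2237/56 = -9228389/227192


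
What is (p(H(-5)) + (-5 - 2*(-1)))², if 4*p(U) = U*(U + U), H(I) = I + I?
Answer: 2209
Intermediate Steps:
H(I) = 2*I
p(U) = U²/2 (p(U) = (U*(U + U))/4 = (U*(2*U))/4 = (2*U²)/4 = U²/2)
(p(H(-5)) + (-5 - 2*(-1)))² = ((2*(-5))²/2 + (-5 - 2*(-1)))² = ((½)*(-10)² + (-5 + 2))² = ((½)*100 - 3)² = (50 - 3)² = 47² = 2209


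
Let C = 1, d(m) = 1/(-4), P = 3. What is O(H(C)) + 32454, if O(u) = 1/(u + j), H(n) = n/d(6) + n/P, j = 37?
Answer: 3245403/100 ≈ 32454.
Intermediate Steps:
d(m) = -¼
H(n) = -11*n/3 (H(n) = n/(-¼) + n/3 = n*(-4) + n*(⅓) = -4*n + n/3 = -11*n/3)
O(u) = 1/(37 + u) (O(u) = 1/(u + 37) = 1/(37 + u))
O(H(C)) + 32454 = 1/(37 - 11/3*1) + 32454 = 1/(37 - 11/3) + 32454 = 1/(100/3) + 32454 = 3/100 + 32454 = 3245403/100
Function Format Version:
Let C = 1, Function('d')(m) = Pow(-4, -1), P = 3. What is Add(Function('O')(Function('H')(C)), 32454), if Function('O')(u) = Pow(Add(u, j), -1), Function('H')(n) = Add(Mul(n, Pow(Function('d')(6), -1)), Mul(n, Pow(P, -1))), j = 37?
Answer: Rational(3245403, 100) ≈ 32454.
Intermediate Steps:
Function('d')(m) = Rational(-1, 4)
Function('H')(n) = Mul(Rational(-11, 3), n) (Function('H')(n) = Add(Mul(n, Pow(Rational(-1, 4), -1)), Mul(n, Pow(3, -1))) = Add(Mul(n, -4), Mul(n, Rational(1, 3))) = Add(Mul(-4, n), Mul(Rational(1, 3), n)) = Mul(Rational(-11, 3), n))
Function('O')(u) = Pow(Add(37, u), -1) (Function('O')(u) = Pow(Add(u, 37), -1) = Pow(Add(37, u), -1))
Add(Function('O')(Function('H')(C)), 32454) = Add(Pow(Add(37, Mul(Rational(-11, 3), 1)), -1), 32454) = Add(Pow(Add(37, Rational(-11, 3)), -1), 32454) = Add(Pow(Rational(100, 3), -1), 32454) = Add(Rational(3, 100), 32454) = Rational(3245403, 100)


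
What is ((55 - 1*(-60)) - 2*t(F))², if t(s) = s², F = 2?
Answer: 11449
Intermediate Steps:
((55 - 1*(-60)) - 2*t(F))² = ((55 - 1*(-60)) - 2*2²)² = ((55 + 60) - 2*4)² = (115 - 8)² = 107² = 11449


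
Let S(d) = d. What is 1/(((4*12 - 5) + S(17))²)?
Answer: 1/3600 ≈ 0.00027778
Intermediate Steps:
1/(((4*12 - 5) + S(17))²) = 1/(((4*12 - 5) + 17)²) = 1/(((48 - 5) + 17)²) = 1/((43 + 17)²) = 1/(60²) = 1/3600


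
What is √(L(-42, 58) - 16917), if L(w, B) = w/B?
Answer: I*√14227806/29 ≈ 130.07*I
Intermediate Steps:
√(L(-42, 58) - 16917) = √(-42/58 - 16917) = √(-42*1/58 - 16917) = √(-21/29 - 16917) = √(-490614/29) = I*√14227806/29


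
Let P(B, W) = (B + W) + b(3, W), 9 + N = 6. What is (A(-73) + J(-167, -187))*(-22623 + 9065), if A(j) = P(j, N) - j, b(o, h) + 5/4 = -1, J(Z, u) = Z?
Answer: 4670731/2 ≈ 2.3354e+6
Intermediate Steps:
N = -3 (N = -9 + 6 = -3)
b(o, h) = -9/4 (b(o, h) = -5/4 - 1 = -9/4)
P(B, W) = -9/4 + B + W (P(B, W) = (B + W) - 9/4 = -9/4 + B + W)
A(j) = -21/4 (A(j) = (-9/4 + j - 3) - j = (-21/4 + j) - j = -21/4)
(A(-73) + J(-167, -187))*(-22623 + 9065) = (-21/4 - 167)*(-22623 + 9065) = -689/4*(-13558) = 4670731/2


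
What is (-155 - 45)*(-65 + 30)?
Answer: 7000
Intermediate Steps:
(-155 - 45)*(-65 + 30) = -200*(-35) = 7000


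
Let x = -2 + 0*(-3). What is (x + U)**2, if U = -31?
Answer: 1089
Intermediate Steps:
x = -2 (x = -2 + 0 = -2)
(x + U)**2 = (-2 - 31)**2 = (-33)**2 = 1089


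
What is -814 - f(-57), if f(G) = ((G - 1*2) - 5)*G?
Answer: -4462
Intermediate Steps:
f(G) = G*(-7 + G) (f(G) = ((G - 2) - 5)*G = ((-2 + G) - 5)*G = (-7 + G)*G = G*(-7 + G))
-814 - f(-57) = -814 - (-57)*(-7 - 57) = -814 - (-57)*(-64) = -814 - 1*3648 = -814 - 3648 = -4462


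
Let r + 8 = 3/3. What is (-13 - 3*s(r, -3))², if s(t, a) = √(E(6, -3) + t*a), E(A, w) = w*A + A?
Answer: 484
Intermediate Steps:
E(A, w) = A + A*w (E(A, w) = A*w + A = A + A*w)
r = -7 (r = -8 + 3/3 = -8 + 3*(⅓) = -8 + 1 = -7)
s(t, a) = √(-12 + a*t) (s(t, a) = √(6*(1 - 3) + t*a) = √(6*(-2) + a*t) = √(-12 + a*t))
(-13 - 3*s(r, -3))² = (-13 - 3*√(-12 - 3*(-7)))² = (-13 - 3*√(-12 + 21))² = (-13 - 3*√9)² = (-13 - 3*3)² = (-13 - 9)² = (-22)² = 484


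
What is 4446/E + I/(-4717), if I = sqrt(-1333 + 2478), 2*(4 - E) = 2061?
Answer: -8892/2053 - sqrt(1145)/4717 ≈ -4.3384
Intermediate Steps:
E = -2053/2 (E = 4 - 1/2*2061 = 4 - 2061/2 = -2053/2 ≈ -1026.5)
I = sqrt(1145) ≈ 33.838
4446/E + I/(-4717) = 4446/(-2053/2) + sqrt(1145)/(-4717) = 4446*(-2/2053) + sqrt(1145)*(-1/4717) = -8892/2053 - sqrt(1145)/4717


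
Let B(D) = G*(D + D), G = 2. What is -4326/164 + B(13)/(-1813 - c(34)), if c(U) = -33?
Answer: -963601/36490 ≈ -26.407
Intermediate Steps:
B(D) = 4*D (B(D) = 2*(D + D) = 2*(2*D) = 4*D)
-4326/164 + B(13)/(-1813 - c(34)) = -4326/164 + (4*13)/(-1813 - 1*(-33)) = -4326*1/164 + 52/(-1813 + 33) = -2163/82 + 52/(-1780) = -2163/82 + 52*(-1/1780) = -2163/82 - 13/445 = -963601/36490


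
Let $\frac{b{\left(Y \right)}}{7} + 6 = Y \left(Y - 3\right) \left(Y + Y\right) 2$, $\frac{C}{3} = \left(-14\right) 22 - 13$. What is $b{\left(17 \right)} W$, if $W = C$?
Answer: $-109055898$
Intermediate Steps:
$C = -963$ ($C = 3 \left(\left(-14\right) 22 - 13\right) = 3 \left(-308 - 13\right) = 3 \left(-321\right) = -963$)
$b{\left(Y \right)} = -42 + 28 Y^{2} \left(-3 + Y\right)$ ($b{\left(Y \right)} = -42 + 7 Y \left(Y - 3\right) \left(Y + Y\right) 2 = -42 + 7 Y \left(-3 + Y\right) 2 Y 2 = -42 + 7 Y 2 Y \left(-3 + Y\right) 2 = -42 + 7 \cdot 2 Y^{2} \left(-3 + Y\right) 2 = -42 + 7 \cdot 4 Y^{2} \left(-3 + Y\right) = -42 + 28 Y^{2} \left(-3 + Y\right)$)
$W = -963$
$b{\left(17 \right)} W = \left(-42 - 84 \cdot 17^{2} + 28 \cdot 17^{3}\right) \left(-963\right) = \left(-42 - 24276 + 28 \cdot 4913\right) \left(-963\right) = \left(-42 - 24276 + 137564\right) \left(-963\right) = 113246 \left(-963\right) = -109055898$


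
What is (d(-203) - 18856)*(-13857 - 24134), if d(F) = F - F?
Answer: 716358296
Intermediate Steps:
d(F) = 0
(d(-203) - 18856)*(-13857 - 24134) = (0 - 18856)*(-13857 - 24134) = -18856*(-37991) = 716358296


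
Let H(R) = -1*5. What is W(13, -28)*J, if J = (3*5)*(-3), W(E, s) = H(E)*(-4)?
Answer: -900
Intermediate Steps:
H(R) = -5
W(E, s) = 20 (W(E, s) = -5*(-4) = 20)
J = -45 (J = 15*(-3) = -45)
W(13, -28)*J = 20*(-45) = -900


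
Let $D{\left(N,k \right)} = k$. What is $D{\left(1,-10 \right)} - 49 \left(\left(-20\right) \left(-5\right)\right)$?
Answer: $-4910$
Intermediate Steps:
$D{\left(1,-10 \right)} - 49 \left(\left(-20\right) \left(-5\right)\right) = -10 - 49 \left(\left(-20\right) \left(-5\right)\right) = -10 - 4900 = -4910$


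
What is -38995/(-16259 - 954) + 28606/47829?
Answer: 2357486933/823280577 ≈ 2.8635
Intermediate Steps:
-38995/(-16259 - 954) + 28606/47829 = -38995/(-17213) + 28606*(1/47829) = -38995*(-1/17213) + 28606/47829 = 38995/17213 + 28606/47829 = 2357486933/823280577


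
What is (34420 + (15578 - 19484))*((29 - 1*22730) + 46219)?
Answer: 717628252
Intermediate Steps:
(34420 + (15578 - 19484))*((29 - 1*22730) + 46219) = (34420 - 3906)*((29 - 22730) + 46219) = 30514*(-22701 + 46219) = 30514*23518 = 717628252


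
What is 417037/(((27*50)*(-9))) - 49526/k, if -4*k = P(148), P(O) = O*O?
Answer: -210244214/8316675 ≈ -25.280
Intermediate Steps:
P(O) = O²
k = -5476 (k = -¼*148² = -¼*21904 = -5476)
417037/(((27*50)*(-9))) - 49526/k = 417037/(((27*50)*(-9))) - 49526/(-5476) = 417037/((1350*(-9))) - 49526*(-1/5476) = 417037/(-12150) + 24763/2738 = 417037*(-1/12150) + 24763/2738 = -417037/12150 + 24763/2738 = -210244214/8316675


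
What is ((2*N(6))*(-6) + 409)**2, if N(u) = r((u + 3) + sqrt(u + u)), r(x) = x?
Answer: 92329 - 14448*sqrt(3) ≈ 67304.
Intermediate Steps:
N(u) = 3 + u + sqrt(2)*sqrt(u) (N(u) = (u + 3) + sqrt(u + u) = (3 + u) + sqrt(2*u) = (3 + u) + sqrt(2)*sqrt(u) = 3 + u + sqrt(2)*sqrt(u))
((2*N(6))*(-6) + 409)**2 = ((2*(3 + 6 + sqrt(2)*sqrt(6)))*(-6) + 409)**2 = ((2*(3 + 6 + 2*sqrt(3)))*(-6) + 409)**2 = ((2*(9 + 2*sqrt(3)))*(-6) + 409)**2 = ((18 + 4*sqrt(3))*(-6) + 409)**2 = ((-108 - 24*sqrt(3)) + 409)**2 = (301 - 24*sqrt(3))**2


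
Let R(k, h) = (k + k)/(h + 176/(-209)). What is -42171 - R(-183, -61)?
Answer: -49557879/1175 ≈ -42177.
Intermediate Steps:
R(k, h) = 2*k/(-16/19 + h) (R(k, h) = (2*k)/(h + 176*(-1/209)) = (2*k)/(h - 16/19) = (2*k)/(-16/19 + h) = 2*k/(-16/19 + h))
-42171 - R(-183, -61) = -42171 - 38*(-183)/(-16 + 19*(-61)) = -42171 - 38*(-183)/(-16 - 1159) = -42171 - 38*(-183)/(-1175) = -42171 - 38*(-183)*(-1)/1175 = -42171 - 1*6954/1175 = -42171 - 6954/1175 = -49557879/1175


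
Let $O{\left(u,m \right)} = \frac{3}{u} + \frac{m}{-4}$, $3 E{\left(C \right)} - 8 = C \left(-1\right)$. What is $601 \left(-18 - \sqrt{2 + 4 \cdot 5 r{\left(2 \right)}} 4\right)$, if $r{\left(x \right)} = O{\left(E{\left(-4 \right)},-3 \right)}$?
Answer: $-10818 - 9616 \sqrt{2} \approx -24417.0$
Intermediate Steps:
$E{\left(C \right)} = \frac{8}{3} - \frac{C}{3}$ ($E{\left(C \right)} = \frac{8}{3} + \frac{C \left(-1\right)}{3} = \frac{8}{3} + \frac{\left(-1\right) C}{3} = \frac{8}{3} - \frac{C}{3}$)
$O{\left(u,m \right)} = \frac{3}{u} - \frac{m}{4}$ ($O{\left(u,m \right)} = \frac{3}{u} + m \left(- \frac{1}{4}\right) = \frac{3}{u} - \frac{m}{4}$)
$r{\left(x \right)} = \frac{3}{2}$ ($r{\left(x \right)} = \frac{3}{\frac{8}{3} - - \frac{4}{3}} - - \frac{3}{4} = \frac{3}{\frac{8}{3} + \frac{4}{3}} + \frac{3}{4} = \frac{3}{4} + \frac{3}{4} = \frac{3}{2}$)
$601 \left(-18 - \sqrt{2 + 4 \cdot 5 r{\left(2 \right)}} 4\right) = 601 \left(-18 - \sqrt{2 + 4 \cdot 5 \cdot \frac{3}{2}} \cdot 4\right) = 601 \left(-18 - \sqrt{2 + 20 \cdot \frac{3}{2}} \cdot 4\right) = 601 \left(-18 - \sqrt{2 + 30} \cdot 4\right) = 601 \left(-18 - \sqrt{32} \cdot 4\right) = 601 \left(-18 - 4 \sqrt{2} \cdot 4\right) = 601 \left(-18 - 16 \sqrt{2}\right) = -10818 - 9616 \sqrt{2}$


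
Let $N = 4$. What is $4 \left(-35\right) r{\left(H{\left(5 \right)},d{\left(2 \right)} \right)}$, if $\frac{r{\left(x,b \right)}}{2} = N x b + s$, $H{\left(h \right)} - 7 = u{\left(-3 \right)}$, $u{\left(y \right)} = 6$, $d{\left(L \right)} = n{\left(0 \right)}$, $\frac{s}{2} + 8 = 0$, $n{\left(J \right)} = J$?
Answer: $4480$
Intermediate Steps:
$s = -16$ ($s = -16 + 2 \cdot 0 = -16 + 0 = -16$)
$d{\left(L \right)} = 0$
$H{\left(h \right)} = 13$ ($H{\left(h \right)} = 7 + 6 = 13$)
$r{\left(x,b \right)} = -32 + 8 b x$ ($r{\left(x,b \right)} = 2 \left(4 x b - 16\right) = 2 \left(4 b x - 16\right) = 2 \left(-16 + 4 b x\right) = -32 + 8 b x$)
$4 \left(-35\right) r{\left(H{\left(5 \right)},d{\left(2 \right)} \right)} = 4 \left(-35\right) \left(-32 + 8 \cdot 0 \cdot 13\right) = - 140 \left(-32 + 0\right) = \left(-140\right) \left(-32\right) = 4480$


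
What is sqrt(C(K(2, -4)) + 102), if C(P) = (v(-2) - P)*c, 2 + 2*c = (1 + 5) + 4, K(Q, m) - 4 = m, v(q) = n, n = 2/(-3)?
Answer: sqrt(894)/3 ≈ 9.9666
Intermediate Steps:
n = -2/3 (n = 2*(-1/3) = -2/3 ≈ -0.66667)
v(q) = -2/3
K(Q, m) = 4 + m
c = 4 (c = -1 + ((1 + 5) + 4)/2 = -1 + (6 + 4)/2 = -1 + (1/2)*10 = -1 + 5 = 4)
C(P) = -8/3 - 4*P (C(P) = (-2/3 - P)*4 = -8/3 - 4*P)
sqrt(C(K(2, -4)) + 102) = sqrt((-8/3 - 4*(4 - 4)) + 102) = sqrt((-8/3 - 4*0) + 102) = sqrt((-8/3 + 0) + 102) = sqrt(-8/3 + 102) = sqrt(298/3) = sqrt(894)/3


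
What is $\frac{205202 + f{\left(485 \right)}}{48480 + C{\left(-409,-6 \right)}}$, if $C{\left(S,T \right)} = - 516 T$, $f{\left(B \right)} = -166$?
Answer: $\frac{51259}{12894} \approx 3.9754$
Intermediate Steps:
$\frac{205202 + f{\left(485 \right)}}{48480 + C{\left(-409,-6 \right)}} = \frac{205202 - 166}{48480 - -3096} = \frac{205036}{48480 + 3096} = \frac{205036}{51576} = 205036 \cdot \frac{1}{51576} = \frac{51259}{12894}$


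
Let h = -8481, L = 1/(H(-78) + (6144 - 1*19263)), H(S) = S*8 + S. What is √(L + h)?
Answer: I*√1620040981542/13821 ≈ 92.092*I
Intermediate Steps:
H(S) = 9*S (H(S) = 8*S + S = 9*S)
L = -1/13821 (L = 1/(9*(-78) + (6144 - 1*19263)) = 1/(-702 + (6144 - 19263)) = 1/(-702 - 13119) = 1/(-13821) = -1/13821 ≈ -7.2354e-5)
√(L + h) = √(-1/13821 - 8481) = √(-117215902/13821) = I*√1620040981542/13821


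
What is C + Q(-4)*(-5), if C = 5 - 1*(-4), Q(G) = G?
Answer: 29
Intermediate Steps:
C = 9 (C = 5 + 4 = 9)
C + Q(-4)*(-5) = 9 - 4*(-5) = 9 + 20 = 29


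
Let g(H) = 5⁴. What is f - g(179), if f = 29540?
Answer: 28915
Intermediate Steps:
g(H) = 625
f - g(179) = 29540 - 1*625 = 29540 - 625 = 28915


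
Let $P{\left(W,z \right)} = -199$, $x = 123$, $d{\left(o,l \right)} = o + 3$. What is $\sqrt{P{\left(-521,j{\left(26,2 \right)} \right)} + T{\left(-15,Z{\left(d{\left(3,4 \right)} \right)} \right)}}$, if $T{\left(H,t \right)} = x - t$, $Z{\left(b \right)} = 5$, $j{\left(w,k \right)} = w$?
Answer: $9 i \approx 9.0 i$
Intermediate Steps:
$d{\left(o,l \right)} = 3 + o$
$T{\left(H,t \right)} = 123 - t$
$\sqrt{P{\left(-521,j{\left(26,2 \right)} \right)} + T{\left(-15,Z{\left(d{\left(3,4 \right)} \right)} \right)}} = \sqrt{-199 + \left(123 - 5\right)} = \sqrt{-199 + 118} = \sqrt{-81} = 9 i$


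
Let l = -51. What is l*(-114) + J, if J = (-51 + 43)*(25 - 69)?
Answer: 6166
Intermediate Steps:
J = 352 (J = -8*(-44) = 352)
l*(-114) + J = -51*(-114) + 352 = 5814 + 352 = 6166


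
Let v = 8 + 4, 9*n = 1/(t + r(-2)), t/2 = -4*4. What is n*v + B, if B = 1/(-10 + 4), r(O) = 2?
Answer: -19/90 ≈ -0.21111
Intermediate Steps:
t = -32 (t = 2*(-4*4) = 2*(-16) = -32)
n = -1/270 (n = 1/(9*(-32 + 2)) = (⅑)/(-30) = (⅑)*(-1/30) = -1/270 ≈ -0.0037037)
v = 12
B = -⅙ (B = 1/(-6) = -⅙ ≈ -0.16667)
n*v + B = -1/270*12 - ⅙ = -2/45 - ⅙ = -19/90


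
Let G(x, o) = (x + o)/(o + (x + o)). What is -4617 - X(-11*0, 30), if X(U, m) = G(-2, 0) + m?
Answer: -4648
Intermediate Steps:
G(x, o) = (o + x)/(x + 2*o) (G(x, o) = (o + x)/(o + (o + x)) = (o + x)/(x + 2*o))
X(U, m) = 1 + m (X(U, m) = (0 - 2)/(-2 + 2*0) + m = -2/(-2 + 0) + m = -2/(-2) + m = -1/2*(-2) + m = 1 + m)
-4617 - X(-11*0, 30) = -4617 - (1 + 30) = -4617 - 1*31 = -4617 - 31 = -4648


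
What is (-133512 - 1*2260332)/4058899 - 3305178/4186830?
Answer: -3906333592257/2832320016695 ≈ -1.3792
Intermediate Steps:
(-133512 - 1*2260332)/4058899 - 3305178/4186830 = (-133512 - 2260332)*(1/4058899) - 3305178*1/4186830 = -2393844*1/4058899 - 550863/697805 = -2393844/4058899 - 550863/697805 = -3906333592257/2832320016695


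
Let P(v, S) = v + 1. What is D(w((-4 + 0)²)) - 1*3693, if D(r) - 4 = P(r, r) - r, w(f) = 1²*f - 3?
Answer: -3688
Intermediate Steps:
P(v, S) = 1 + v
w(f) = -3 + f (w(f) = 1*f - 3 = f - 3 = -3 + f)
D(r) = 5 (D(r) = 4 + ((1 + r) - r) = 4 + 1 = 5)
D(w((-4 + 0)²)) - 1*3693 = 5 - 1*3693 = 5 - 3693 = -3688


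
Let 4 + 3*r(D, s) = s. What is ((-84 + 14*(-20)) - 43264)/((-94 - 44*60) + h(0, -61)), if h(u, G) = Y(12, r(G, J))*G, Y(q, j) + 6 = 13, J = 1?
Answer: 43628/3161 ≈ 13.802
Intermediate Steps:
r(D, s) = -4/3 + s/3
Y(q, j) = 7 (Y(q, j) = -6 + 13 = 7)
h(u, G) = 7*G
((-84 + 14*(-20)) - 43264)/((-94 - 44*60) + h(0, -61)) = ((-84 + 14*(-20)) - 43264)/((-94 - 44*60) + 7*(-61)) = ((-84 - 280) - 43264)/((-94 - 2640) - 427) = (-364 - 43264)/(-2734 - 427) = -43628/(-3161) = -43628*(-1/3161) = 43628/3161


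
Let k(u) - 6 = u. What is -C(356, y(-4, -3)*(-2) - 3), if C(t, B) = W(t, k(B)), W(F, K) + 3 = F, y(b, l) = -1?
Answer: -353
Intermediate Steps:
k(u) = 6 + u
W(F, K) = -3 + F
C(t, B) = -3 + t
-C(356, y(-4, -3)*(-2) - 3) = -(-3 + 356) = -1*353 = -353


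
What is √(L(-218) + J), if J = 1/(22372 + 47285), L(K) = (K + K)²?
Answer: √922364354753961/69657 ≈ 436.00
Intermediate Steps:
L(K) = 4*K² (L(K) = (2*K)² = 4*K²)
J = 1/69657 ≈ 1.4356e-5
√(L(-218) + J) = √(4*(-218)² + 1/69657) = √(4*47524 + 1/69657) = √(190096 + 1/69657) = √(13241517073/69657) = √922364354753961/69657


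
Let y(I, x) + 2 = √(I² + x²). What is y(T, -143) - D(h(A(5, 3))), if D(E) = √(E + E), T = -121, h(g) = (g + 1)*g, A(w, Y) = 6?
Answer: -2 - 2*√21 + 11*√290 ≈ 176.16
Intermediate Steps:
h(g) = g*(1 + g) (h(g) = (1 + g)*g = g*(1 + g))
D(E) = √2*√E (D(E) = √(2*E) = √2*√E)
y(I, x) = -2 + √(I² + x²)
y(T, -143) - D(h(A(5, 3))) = (-2 + √((-121)² + (-143)²)) - √2*√(6*(1 + 6)) = (-2 + √(14641 + 20449)) - √2*√(6*7) = (-2 + √35090) - √2*√42 = (-2 + 11*√290) - 2*√21 = -2 - 2*√21 + 11*√290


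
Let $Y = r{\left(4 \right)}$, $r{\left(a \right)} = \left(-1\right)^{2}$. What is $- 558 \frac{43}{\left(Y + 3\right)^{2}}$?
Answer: $- \frac{11997}{8} \approx -1499.6$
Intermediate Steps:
$r{\left(a \right)} = 1$
$Y = 1$
$- 558 \frac{43}{\left(Y + 3\right)^{2}} = - 558 \frac{43}{\left(1 + 3\right)^{2}} = - 558 \frac{43}{4^{2}} = - 558 \cdot \frac{43}{16} = - 558 \cdot 43 \cdot \frac{1}{16} = \left(-558\right) \frac{43}{16} = - \frac{11997}{8}$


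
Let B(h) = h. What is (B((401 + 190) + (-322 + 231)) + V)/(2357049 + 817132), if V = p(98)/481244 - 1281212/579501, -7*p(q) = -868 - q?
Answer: 69412097002705/442609987625049582 ≈ 0.00015682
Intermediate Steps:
p(q) = 124 + q/7 (p(q) = -(-868 - q)/7 = 124 + q/7)
V = -308247808295/139440689622 (V = (124 + (⅐)*98)/481244 - 1281212/579501 = (124 + 14)*(1/481244) - 1281212*1/579501 = 138*(1/481244) - 1281212/579501 = 69/240622 - 1281212/579501 = -308247808295/139440689622 ≈ -2.2106)
(B((401 + 190) + (-322 + 231)) + V)/(2357049 + 817132) = (((401 + 190) + (-322 + 231)) - 308247808295/139440689622)/(2357049 + 817132) = ((591 - 91) - 308247808295/139440689622)/3174181 = (500 - 308247808295/139440689622)*(1/3174181) = (69412097002705/139440689622)*(1/3174181) = 69412097002705/442609987625049582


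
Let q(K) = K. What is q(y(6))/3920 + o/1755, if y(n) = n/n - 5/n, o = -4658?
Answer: -7303627/2751840 ≈ -2.6541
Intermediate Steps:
y(n) = 1 - 5/n
q(y(6))/3920 + o/1755 = ((-5 + 6)/6)/3920 - 4658/1755 = ((1/6)*1)*(1/3920) - 4658*1/1755 = (1/6)*(1/3920) - 4658/1755 = 1/23520 - 4658/1755 = -7303627/2751840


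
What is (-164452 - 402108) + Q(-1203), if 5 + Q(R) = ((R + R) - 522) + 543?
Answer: -568950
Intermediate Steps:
Q(R) = 16 + 2*R (Q(R) = -5 + (((R + R) - 522) + 543) = -5 + ((2*R - 522) + 543) = -5 + ((-522 + 2*R) + 543) = -5 + (21 + 2*R) = 16 + 2*R)
(-164452 - 402108) + Q(-1203) = (-164452 - 402108) + (16 + 2*(-1203)) = -566560 + (16 - 2406) = -566560 - 2390 = -568950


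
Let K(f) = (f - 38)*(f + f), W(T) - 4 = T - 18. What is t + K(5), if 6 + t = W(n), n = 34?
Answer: -316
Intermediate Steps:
W(T) = -14 + T (W(T) = 4 + (T - 18) = 4 + (-18 + T) = -14 + T)
t = 14 (t = -6 + (-14 + 34) = -6 + 20 = 14)
K(f) = 2*f*(-38 + f) (K(f) = (-38 + f)*(2*f) = 2*f*(-38 + f))
t + K(5) = 14 + 2*5*(-38 + 5) = 14 + 2*5*(-33) = 14 - 330 = -316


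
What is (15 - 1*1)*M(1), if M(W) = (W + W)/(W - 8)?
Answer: -4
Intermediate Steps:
M(W) = 2*W/(-8 + W) (M(W) = (2*W)/(-8 + W) = 2*W/(-8 + W))
(15 - 1*1)*M(1) = (15 - 1*1)*(2*1/(-8 + 1)) = (15 - 1)*(2*1/(-7)) = 14*(2*1*(-1/7)) = 14*(-2/7) = -4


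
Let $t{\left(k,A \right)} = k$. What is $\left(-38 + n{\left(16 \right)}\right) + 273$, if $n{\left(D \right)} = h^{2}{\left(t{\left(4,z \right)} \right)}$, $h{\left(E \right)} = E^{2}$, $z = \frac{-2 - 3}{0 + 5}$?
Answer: $491$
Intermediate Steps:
$z = -1$ ($z = - \frac{5}{5} = \left(-5\right) \frac{1}{5} = -1$)
$n{\left(D \right)} = 256$ ($n{\left(D \right)} = \left(4^{2}\right)^{2} = 16^{2} = 256$)
$\left(-38 + n{\left(16 \right)}\right) + 273 = \left(-38 + 256\right) + 273 = 218 + 273 = 491$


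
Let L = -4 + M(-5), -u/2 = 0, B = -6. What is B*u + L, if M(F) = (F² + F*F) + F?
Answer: 41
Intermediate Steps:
M(F) = F + 2*F² (M(F) = (F² + F²) + F = 2*F² + F = F + 2*F²)
u = 0 (u = -2*0 = 0)
L = 41 (L = -4 - 5*(1 + 2*(-5)) = -4 - 5*(1 - 10) = -4 - 5*(-9) = -4 + 45 = 41)
B*u + L = -6*0 + 41 = 0 + 41 = 41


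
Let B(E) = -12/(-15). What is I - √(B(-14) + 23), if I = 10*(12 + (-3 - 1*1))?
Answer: 80 - √595/5 ≈ 75.121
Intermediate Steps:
B(E) = ⅘ (B(E) = -12*(-1/15) = ⅘)
I = 80 (I = 10*(12 + (-3 - 1)) = 10*(12 - 4) = 10*8 = 80)
I - √(B(-14) + 23) = 80 - √(⅘ + 23) = 80 - √(119/5) = 80 - √595/5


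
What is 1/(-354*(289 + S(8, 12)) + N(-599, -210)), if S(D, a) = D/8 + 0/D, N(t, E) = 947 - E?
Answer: -1/101503 ≈ -9.8519e-6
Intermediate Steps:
S(D, a) = D/8 (S(D, a) = D*(1/8) + 0 = D/8 + 0 = D/8)
1/(-354*(289 + S(8, 12)) + N(-599, -210)) = 1/(-354*(289 + (1/8)*8) + (947 - 1*(-210))) = 1/(-354*(289 + 1) + (947 + 210)) = 1/(-354*290 + 1157) = 1/(-102660 + 1157) = 1/(-101503) = -1/101503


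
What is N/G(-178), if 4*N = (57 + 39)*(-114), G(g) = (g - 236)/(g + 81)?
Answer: -14744/23 ≈ -641.04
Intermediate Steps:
G(g) = (-236 + g)/(81 + g)
N = -2736 (N = ((57 + 39)*(-114))/4 = (96*(-114))/4 = (1/4)*(-10944) = -2736)
N/G(-178) = -2736*(81 - 178)/(-236 - 178) = -2736/(-414/(-97)) = -2736/((-1/97*(-414))) = -2736/414/97 = -2736*97/414 = -14744/23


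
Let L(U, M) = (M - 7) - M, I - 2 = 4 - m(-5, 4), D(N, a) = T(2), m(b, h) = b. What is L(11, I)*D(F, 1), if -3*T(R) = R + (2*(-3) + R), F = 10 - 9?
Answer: -14/3 ≈ -4.6667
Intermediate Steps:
F = 1
T(R) = 2 - 2*R/3 (T(R) = -(R + (2*(-3) + R))/3 = -(R + (-6 + R))/3 = -(-6 + 2*R)/3 = 2 - 2*R/3)
D(N, a) = ⅔ (D(N, a) = 2 - ⅔*2 = 2 - 4/3 = ⅔)
I = 11 (I = 2 + (4 - 1*(-5)) = 2 + (4 + 5) = 2 + 9 = 11)
L(U, M) = -7 (L(U, M) = (-7 + M) - M = -7)
L(11, I)*D(F, 1) = -7*⅔ = -14/3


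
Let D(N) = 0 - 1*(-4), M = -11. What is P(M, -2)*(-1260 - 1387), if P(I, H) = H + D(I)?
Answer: -5294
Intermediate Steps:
D(N) = 4 (D(N) = 0 + 4 = 4)
P(I, H) = 4 + H (P(I, H) = H + 4 = 4 + H)
P(M, -2)*(-1260 - 1387) = (4 - 2)*(-1260 - 1387) = 2*(-2647) = -5294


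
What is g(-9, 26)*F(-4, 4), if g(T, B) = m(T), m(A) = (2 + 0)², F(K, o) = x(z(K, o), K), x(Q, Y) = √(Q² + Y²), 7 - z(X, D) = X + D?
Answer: 4*√65 ≈ 32.249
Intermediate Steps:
z(X, D) = 7 - D - X (z(X, D) = 7 - (X + D) = 7 - (D + X) = 7 + (-D - X) = 7 - D - X)
F(K, o) = √(K² + (7 - K - o)²) (F(K, o) = √((7 - o - K)² + K²) = √((7 - K - o)² + K²) = √(K² + (7 - K - o)²))
m(A) = 4 (m(A) = 2² = 4)
g(T, B) = 4
g(-9, 26)*F(-4, 4) = 4*√((-4)² + (-7 - 4 + 4)²) = 4*√(16 + (-7)²) = 4*√(16 + 49) = 4*√65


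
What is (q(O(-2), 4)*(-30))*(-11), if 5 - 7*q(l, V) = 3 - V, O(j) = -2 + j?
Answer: 1980/7 ≈ 282.86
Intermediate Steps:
q(l, V) = 2/7 + V/7 (q(l, V) = 5/7 - (3 - V)/7 = 5/7 + (-3/7 + V/7) = 2/7 + V/7)
(q(O(-2), 4)*(-30))*(-11) = ((2/7 + (⅐)*4)*(-30))*(-11) = ((2/7 + 4/7)*(-30))*(-11) = ((6/7)*(-30))*(-11) = -180/7*(-11) = 1980/7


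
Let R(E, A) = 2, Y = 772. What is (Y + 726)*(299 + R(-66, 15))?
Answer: 450898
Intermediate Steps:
(Y + 726)*(299 + R(-66, 15)) = (772 + 726)*(299 + 2) = 1498*301 = 450898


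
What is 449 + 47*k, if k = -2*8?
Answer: -303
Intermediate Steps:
k = -16
449 + 47*k = 449 + 47*(-16) = 449 - 752 = -303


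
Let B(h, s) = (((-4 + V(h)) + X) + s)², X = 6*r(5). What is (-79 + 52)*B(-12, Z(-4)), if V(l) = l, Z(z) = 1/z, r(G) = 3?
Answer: -1323/16 ≈ -82.688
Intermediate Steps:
X = 18 (X = 6*3 = 18)
B(h, s) = (14 + h + s)² (B(h, s) = (((-4 + h) + 18) + s)² = ((14 + h) + s)² = (14 + h + s)²)
(-79 + 52)*B(-12, Z(-4)) = (-79 + 52)*(14 - 12 + 1/(-4))² = -27*(14 - 12 - ¼)² = -27*(7/4)² = -27*49/16 = -1323/16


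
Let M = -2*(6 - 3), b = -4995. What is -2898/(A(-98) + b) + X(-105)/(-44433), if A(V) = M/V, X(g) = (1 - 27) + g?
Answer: 1056939563/1812510936 ≈ 0.58314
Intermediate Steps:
X(g) = -26 + g
M = -6 (M = -2*3 = -6)
A(V) = -6/V
-2898/(A(-98) + b) + X(-105)/(-44433) = -2898/(-6/(-98) - 4995) + (-26 - 105)/(-44433) = -2898/(-6*(-1/98) - 4995) - 131*(-1/44433) = -2898/(3/49 - 4995) + 131/44433 = -2898/(-244752/49) + 131/44433 = -2898*(-49/244752) + 131/44433 = 23667/40792 + 131/44433 = 1056939563/1812510936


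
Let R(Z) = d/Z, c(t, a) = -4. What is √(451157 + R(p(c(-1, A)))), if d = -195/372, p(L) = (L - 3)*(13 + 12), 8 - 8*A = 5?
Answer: √2124453211405/2170 ≈ 671.68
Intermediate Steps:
A = 3/8 (A = 1 - ⅛*5 = 1 - 5/8 = 3/8 ≈ 0.37500)
p(L) = -75 + 25*L (p(L) = (-3 + L)*25 = -75 + 25*L)
d = -65/124 (d = -195*1/372 = -65/124 ≈ -0.52419)
R(Z) = -65/(124*Z)
√(451157 + R(p(c(-1, A)))) = √(451157 - 65/(124*(-75 + 25*(-4)))) = √(451157 - 65/(124*(-75 - 100))) = √(451157 - 65/124/(-175)) = √(451157 - 65/124*(-1/175)) = √(451157 + 13/4340) = √(1958021393/4340) = √2124453211405/2170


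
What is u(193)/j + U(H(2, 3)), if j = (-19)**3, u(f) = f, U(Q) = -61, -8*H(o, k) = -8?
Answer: -418592/6859 ≈ -61.028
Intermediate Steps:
H(o, k) = 1 (H(o, k) = -1/8*(-8) = 1)
j = -6859
u(193)/j + U(H(2, 3)) = 193/(-6859) - 61 = 193*(-1/6859) - 61 = -193/6859 - 61 = -418592/6859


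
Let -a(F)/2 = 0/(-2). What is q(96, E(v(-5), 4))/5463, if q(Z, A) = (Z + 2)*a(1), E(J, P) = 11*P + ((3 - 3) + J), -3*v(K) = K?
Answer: 0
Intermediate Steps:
v(K) = -K/3
a(F) = 0 (a(F) = -0/(-2) = -0*(-1)/2 = -2*0 = 0)
E(J, P) = J + 11*P (E(J, P) = 11*P + (0 + J) = 11*P + J = J + 11*P)
q(Z, A) = 0 (q(Z, A) = (Z + 2)*0 = (2 + Z)*0 = 0)
q(96, E(v(-5), 4))/5463 = 0/5463 = 0*(1/5463) = 0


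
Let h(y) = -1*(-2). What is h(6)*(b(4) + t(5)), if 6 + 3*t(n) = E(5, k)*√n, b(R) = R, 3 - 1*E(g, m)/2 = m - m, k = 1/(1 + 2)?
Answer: 4 + 4*√5 ≈ 12.944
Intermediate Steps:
k = ⅓ (k = 1/3 = ⅓ ≈ 0.33333)
h(y) = 2
E(g, m) = 6 (E(g, m) = 6 - 2*(m - m) = 6 - 2*0 = 6 + 0 = 6)
t(n) = -2 + 2*√n (t(n) = -2 + (6*√n)/3 = -2 + 2*√n)
h(6)*(b(4) + t(5)) = 2*(4 + (-2 + 2*√5)) = 2*(2 + 2*√5) = 4 + 4*√5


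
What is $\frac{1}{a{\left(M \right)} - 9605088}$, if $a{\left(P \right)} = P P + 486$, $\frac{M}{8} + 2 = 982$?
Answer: $\frac{1}{51860998} \approx 1.9282 \cdot 10^{-8}$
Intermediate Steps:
$M = 7840$ ($M = -16 + 8 \cdot 982 = -16 + 7856 = 7840$)
$a{\left(P \right)} = 486 + P^{2}$ ($a{\left(P \right)} = P^{2} + 486 = 486 + P^{2}$)
$\frac{1}{a{\left(M \right)} - 9605088} = \frac{1}{\left(486 + 7840^{2}\right) - 9605088} = \frac{1}{\left(486 + 61465600\right) - 9605088} = \frac{1}{61466086 - 9605088} = \frac{1}{51860998}$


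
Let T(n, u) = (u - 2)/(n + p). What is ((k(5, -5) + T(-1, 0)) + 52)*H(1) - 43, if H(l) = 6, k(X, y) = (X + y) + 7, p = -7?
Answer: 625/2 ≈ 312.50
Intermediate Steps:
T(n, u) = (-2 + u)/(-7 + n) (T(n, u) = (u - 2)/(n - 7) = (-2 + u)/(-7 + n))
k(X, y) = 7 + X + y
((k(5, -5) + T(-1, 0)) + 52)*H(1) - 43 = (((7 + 5 - 5) + (-2 + 0)/(-7 - 1)) + 52)*6 - 43 = ((7 - 2/(-8)) + 52)*6 - 43 = ((7 - 1/8*(-2)) + 52)*6 - 43 = ((7 + 1/4) + 52)*6 - 43 = (29/4 + 52)*6 - 43 = (237/4)*6 - 43 = 711/2 - 43 = 625/2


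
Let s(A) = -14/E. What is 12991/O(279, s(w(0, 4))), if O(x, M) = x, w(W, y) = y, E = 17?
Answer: 12991/279 ≈ 46.563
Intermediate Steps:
s(A) = -14/17
12991/O(279, s(w(0, 4))) = 12991/279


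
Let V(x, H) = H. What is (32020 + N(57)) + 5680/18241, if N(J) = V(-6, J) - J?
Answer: 584082500/18241 ≈ 32020.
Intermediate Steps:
N(J) = 0 (N(J) = J - J = 0)
(32020 + N(57)) + 5680/18241 = (32020 + 0) + 5680/18241 = 32020 + 5680*(1/18241) = 32020 + 5680/18241 = 584082500/18241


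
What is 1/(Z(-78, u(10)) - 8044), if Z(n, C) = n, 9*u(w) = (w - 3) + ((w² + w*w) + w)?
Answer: -1/8122 ≈ -0.00012312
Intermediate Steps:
u(w) = -⅓ + 2*w/9 + 2*w²/9 (u(w) = ((w - 3) + ((w² + w*w) + w))/9 = ((-3 + w) + ((w² + w²) + w))/9 = ((-3 + w) + (2*w² + w))/9 = ((-3 + w) + (w + 2*w²))/9 = (-3 + 2*w + 2*w²)/9 = -⅓ + 2*w/9 + 2*w²/9)
1/(Z(-78, u(10)) - 8044) = 1/(-78 - 8044) = 1/(-8122) = -1/8122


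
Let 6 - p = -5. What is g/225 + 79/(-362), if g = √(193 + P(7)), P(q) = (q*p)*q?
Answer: -79/362 + 2*√183/225 ≈ -0.097985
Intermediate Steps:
p = 11 (p = 6 - 1*(-5) = 6 + 5 = 11)
P(q) = 11*q² (P(q) = (q*11)*q = (11*q)*q = 11*q²)
g = 2*√183 (g = √(193 + 11*7²) = √(193 + 11*49) = √(193 + 539) = √732 = 2*√183 ≈ 27.056)
g/225 + 79/(-362) = (2*√183)/225 + 79/(-362) = (2*√183)*(1/225) + 79*(-1/362) = 2*√183/225 - 79/362 = -79/362 + 2*√183/225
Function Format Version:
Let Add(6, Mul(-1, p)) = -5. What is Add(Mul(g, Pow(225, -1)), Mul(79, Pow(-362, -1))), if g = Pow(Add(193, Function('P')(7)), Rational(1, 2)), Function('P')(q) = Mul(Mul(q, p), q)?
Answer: Add(Rational(-79, 362), Mul(Rational(2, 225), Pow(183, Rational(1, 2)))) ≈ -0.097985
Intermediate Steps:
p = 11 (p = Add(6, Mul(-1, -5)) = Add(6, 5) = 11)
Function('P')(q) = Mul(11, Pow(q, 2)) (Function('P')(q) = Mul(Mul(q, 11), q) = Mul(Mul(11, q), q) = Mul(11, Pow(q, 2)))
g = Mul(2, Pow(183, Rational(1, 2))) (g = Pow(Add(193, Mul(11, Pow(7, 2))), Rational(1, 2)) = Pow(Add(193, Mul(11, 49)), Rational(1, 2)) = Pow(Add(193, 539), Rational(1, 2)) = Pow(732, Rational(1, 2)) = Mul(2, Pow(183, Rational(1, 2))) ≈ 27.056)
Add(Mul(g, Pow(225, -1)), Mul(79, Pow(-362, -1))) = Add(Mul(Mul(2, Pow(183, Rational(1, 2))), Pow(225, -1)), Mul(79, Pow(-362, -1))) = Add(Mul(Mul(2, Pow(183, Rational(1, 2))), Rational(1, 225)), Mul(79, Rational(-1, 362))) = Add(Mul(Rational(2, 225), Pow(183, Rational(1, 2))), Rational(-79, 362)) = Add(Rational(-79, 362), Mul(Rational(2, 225), Pow(183, Rational(1, 2))))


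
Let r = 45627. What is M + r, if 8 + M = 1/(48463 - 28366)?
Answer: 916805044/20097 ≈ 45619.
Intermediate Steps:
M = -160775/20097 (M = -8 + 1/(48463 - 28366) = -8 + 1/20097 = -160775/20097 ≈ -7.9999)
M + r = -160775/20097 + 45627 = 916805044/20097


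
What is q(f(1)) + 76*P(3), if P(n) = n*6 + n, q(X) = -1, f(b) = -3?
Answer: 1595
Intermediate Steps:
P(n) = 7*n (P(n) = 6*n + n = 7*n)
q(f(1)) + 76*P(3) = -1 + 76*(7*3) = -1 + 76*21 = -1 + 1596 = 1595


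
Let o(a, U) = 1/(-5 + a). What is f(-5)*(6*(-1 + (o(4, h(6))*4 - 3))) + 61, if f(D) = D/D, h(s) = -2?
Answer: 13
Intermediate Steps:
f(D) = 1
f(-5)*(6*(-1 + (o(4, h(6))*4 - 3))) + 61 = 1*(6*(-1 + (4/(-5 + 4) - 3))) + 61 = 1*(6*(-1 + (4/(-1) - 3))) + 61 = 1*(6*(-1 + (-1*4 - 3))) + 61 = 1*(6*(-1 + (-4 - 3))) + 61 = 1*(6*(-1 - 7)) + 61 = 1*(6*(-8)) + 61 = 1*(-48) + 61 = -48 + 61 = 13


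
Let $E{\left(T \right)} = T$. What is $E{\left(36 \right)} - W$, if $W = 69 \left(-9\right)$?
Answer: $657$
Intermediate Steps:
$W = -621$
$E{\left(36 \right)} - W = 36 - -621 = 36 + 621 = 657$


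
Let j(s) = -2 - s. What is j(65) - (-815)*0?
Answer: -67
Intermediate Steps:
j(65) - (-815)*0 = (-2 - 1*65) - (-815)*0 = (-2 - 65) - 1*0 = -67 + 0 = -67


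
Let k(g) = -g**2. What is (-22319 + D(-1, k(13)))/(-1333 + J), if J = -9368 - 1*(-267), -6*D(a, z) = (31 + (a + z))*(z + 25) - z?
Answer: 154099/62604 ≈ 2.4615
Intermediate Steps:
D(a, z) = z/6 - (25 + z)*(31 + a + z)/6 (D(a, z) = -((31 + (a + z))*(z + 25) - z)/6 = -((31 + a + z)*(25 + z) - z)/6 = -((25 + z)*(31 + a + z) - z)/6 = -(-z + (25 + z)*(31 + a + z))/6 = z/6 - (25 + z)*(31 + a + z)/6)
J = -9101 (J = -9368 + 267 = -9101)
(-22319 + D(-1, k(13)))/(-1333 + J) = (-22319 + (-775/6 - (-55)*13**2/6 - 25/6*(-1) - (-1*13**2)**2/6 - 1/6*(-1)*(-1*13**2)))/(-1333 - 9101) = (-22319 + (-775/6 - (-55)*169/6 + 25/6 - (-1*169)**2/6 - 1/6*(-1)*(-1*169)))/(-10434) = (-22319 + (-775/6 - 55/6*(-169) + 25/6 - 1/6*(-169)**2 - 1/6*(-1)*(-169)))*(-1/10434) = (-22319 + (-775/6 + 9295/6 + 25/6 - 1/6*28561 - 169/6))*(-1/10434) = (-22319 + (-775/6 + 9295/6 + 25/6 - 28561/6 - 169/6))*(-1/10434) = (-22319 - 20185/6)*(-1/10434) = -154099/6*(-1/10434) = 154099/62604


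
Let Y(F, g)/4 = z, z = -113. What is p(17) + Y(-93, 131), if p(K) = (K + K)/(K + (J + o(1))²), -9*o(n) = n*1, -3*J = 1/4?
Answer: -9936548/22081 ≈ -450.00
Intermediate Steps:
J = -1/12 (J = -⅓/4 = -⅓*¼ = -1/12 ≈ -0.083333)
o(n) = -n/9
Y(F, g) = -452 (Y(F, g) = 4*(-113) = -452)
p(K) = 2*K/(49/1296 + K) (p(K) = (K + K)/(K + (-1/12 - ⅑*1)²) = (2*K)/(K + (-1/12 - ⅑)²) = (2*K)/(K + (-7/36)²) = (2*K)/(K + 49/1296) = (2*K)/(49/1296 + K) = 2*K/(49/1296 + K))
p(17) + Y(-93, 131) = 2592*17/(49 + 1296*17) - 452 = 2592*17/(49 + 22032) - 452 = 2592*17/22081 - 452 = 2592*17*(1/22081) - 452 = 44064/22081 - 452 = -9936548/22081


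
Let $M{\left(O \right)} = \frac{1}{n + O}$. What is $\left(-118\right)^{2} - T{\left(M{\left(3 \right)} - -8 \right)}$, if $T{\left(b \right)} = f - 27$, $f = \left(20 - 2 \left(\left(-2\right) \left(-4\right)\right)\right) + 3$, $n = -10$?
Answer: $13944$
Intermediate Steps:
$M{\left(O \right)} = \frac{1}{-10 + O}$
$f = 7$ ($f = \left(20 - 16\right) + 3 = 4 + 3 = 7$)
$T{\left(b \right)} = -20$ ($T{\left(b \right)} = 7 - 27 = -20$)
$\left(-118\right)^{2} - T{\left(M{\left(3 \right)} - -8 \right)} = \left(-118\right)^{2} - -20 = 13924 + 20 = 13944$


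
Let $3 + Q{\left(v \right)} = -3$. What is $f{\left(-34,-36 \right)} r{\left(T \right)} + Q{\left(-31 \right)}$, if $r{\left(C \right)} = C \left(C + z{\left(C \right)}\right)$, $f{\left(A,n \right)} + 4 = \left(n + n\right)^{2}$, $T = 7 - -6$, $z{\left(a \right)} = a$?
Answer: $1750834$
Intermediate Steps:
$Q{\left(v \right)} = -6$ ($Q{\left(v \right)} = -3 - 3 = -6$)
$T = 13$ ($T = 7 + 6 = 13$)
$f{\left(A,n \right)} = -4 + 4 n^{2}$ ($f{\left(A,n \right)} = -4 + \left(n + n\right)^{2} = -4 + \left(2 n\right)^{2} = -4 + 4 n^{2}$)
$r{\left(C \right)} = 2 C^{2}$ ($r{\left(C \right)} = C \left(C + C\right) = C 2 C = 2 C^{2}$)
$f{\left(-34,-36 \right)} r{\left(T \right)} + Q{\left(-31 \right)} = \left(-4 + 4 \left(-36\right)^{2}\right) 2 \cdot 13^{2} - 6 = \left(-4 + 4 \cdot 1296\right) 2 \cdot 169 - 6 = \left(-4 + 5184\right) 338 - 6 = 5180 \cdot 338 - 6 = 1750840 - 6 = 1750834$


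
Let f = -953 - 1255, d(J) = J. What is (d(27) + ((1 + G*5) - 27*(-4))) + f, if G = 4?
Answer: -2052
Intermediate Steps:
f = -2208
(d(27) + ((1 + G*5) - 27*(-4))) + f = (27 + ((1 + 4*5) - 27*(-4))) - 2208 = (27 + ((1 + 20) + 108)) - 2208 = (27 + (21 + 108)) - 2208 = (27 + 129) - 2208 = 156 - 2208 = -2052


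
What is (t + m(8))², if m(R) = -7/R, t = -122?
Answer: 966289/64 ≈ 15098.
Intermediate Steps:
(t + m(8))² = (-122 - 7/8)² = (-983/8)² = 966289/64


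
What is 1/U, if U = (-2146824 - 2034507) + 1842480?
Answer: -1/2338851 ≈ -4.2756e-7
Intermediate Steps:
U = -2338851 (U = -4181331 + 1842480 = -2338851)
1/U = 1/(-2338851) = -1/2338851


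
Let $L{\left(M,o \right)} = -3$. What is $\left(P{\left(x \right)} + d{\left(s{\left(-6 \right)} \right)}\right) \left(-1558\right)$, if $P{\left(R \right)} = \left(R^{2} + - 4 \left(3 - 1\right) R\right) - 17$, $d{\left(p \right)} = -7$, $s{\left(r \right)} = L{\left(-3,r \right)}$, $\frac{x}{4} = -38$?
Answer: $-37853168$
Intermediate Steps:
$x = -152$ ($x = 4 \left(-38\right) = -152$)
$s{\left(r \right)} = -3$
$P{\left(R \right)} = -17 + R^{2} - 8 R$ ($P{\left(R \right)} = \left(R^{2} + \left(-4\right) 2 R\right) - 17 = \left(R^{2} - 8 R\right) - 17 = -17 + R^{2} - 8 R$)
$\left(P{\left(x \right)} + d{\left(s{\left(-6 \right)} \right)}\right) \left(-1558\right) = \left(\left(-17 + \left(-152\right)^{2} - -1216\right) - 7\right) \left(-1558\right) = \left(\left(-17 + 23104 + 1216\right) - 7\right) \left(-1558\right) = \left(24303 - 7\right) \left(-1558\right) = 24296 \left(-1558\right) = -37853168$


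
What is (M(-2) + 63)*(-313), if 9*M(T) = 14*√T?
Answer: -19719 - 4382*I*√2/9 ≈ -19719.0 - 688.56*I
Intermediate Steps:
M(T) = 14*√T/9 (M(T) = (14*√T)/9 = 14*√T/9)
(M(-2) + 63)*(-313) = (14*√(-2)/9 + 63)*(-313) = (14*(I*√2)/9 + 63)*(-313) = (14*I*√2/9 + 63)*(-313) = (63 + 14*I*√2/9)*(-313) = -19719 - 4382*I*√2/9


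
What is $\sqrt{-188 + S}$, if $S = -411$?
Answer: $i \sqrt{599} \approx 24.474 i$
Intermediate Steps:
$\sqrt{-188 + S} = \sqrt{-188 - 411} = \sqrt{-599} = i \sqrt{599}$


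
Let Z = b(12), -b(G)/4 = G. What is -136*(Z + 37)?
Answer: 1496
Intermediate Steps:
b(G) = -4*G
Z = -48 (Z = -4*12 = -48)
-136*(Z + 37) = -136*(-48 + 37) = -136*(-11) = 1496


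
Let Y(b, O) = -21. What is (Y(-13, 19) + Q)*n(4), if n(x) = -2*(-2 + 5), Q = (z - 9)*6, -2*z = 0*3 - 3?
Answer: 396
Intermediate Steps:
z = 3/2 (z = -(0*3 - 3)/2 = -(0 - 3)/2 = -½*(-3) = 3/2 ≈ 1.5000)
Q = -45 (Q = (3/2 - 9)*6 = -15/2*6 = -45)
n(x) = -6 (n(x) = -2*3 = -6)
(Y(-13, 19) + Q)*n(4) = (-21 - 45)*(-6) = -66*(-6) = 396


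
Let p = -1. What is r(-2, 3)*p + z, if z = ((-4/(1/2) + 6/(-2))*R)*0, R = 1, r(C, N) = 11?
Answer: -11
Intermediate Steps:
z = 0 (z = ((-4/(1/2) + 6/(-2))*1)*0 = ((-4/(1*(½)) + 6*(-½))*1)*0 = ((-4/½ - 3)*1)*0 = ((-4*2 - 3)*1)*0 = ((-8 - 3)*1)*0 = -11*1*0 = -11*0 = 0)
r(-2, 3)*p + z = 11*(-1) + 0 = -11 + 0 = -11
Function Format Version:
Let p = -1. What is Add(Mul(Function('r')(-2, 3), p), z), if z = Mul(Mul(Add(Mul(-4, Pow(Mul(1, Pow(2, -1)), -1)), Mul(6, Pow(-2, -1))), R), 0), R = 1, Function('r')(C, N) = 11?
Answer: -11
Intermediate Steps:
z = 0 (z = Mul(Mul(Add(Mul(-4, Pow(Mul(1, Pow(2, -1)), -1)), Mul(6, Pow(-2, -1))), 1), 0) = Mul(Mul(Add(Mul(-4, Pow(Mul(1, Rational(1, 2)), -1)), Mul(6, Rational(-1, 2))), 1), 0) = Mul(Mul(Add(Mul(-4, Pow(Rational(1, 2), -1)), -3), 1), 0) = Mul(Mul(Add(Mul(-4, 2), -3), 1), 0) = Mul(Mul(Add(-8, -3), 1), 0) = Mul(Mul(-11, 1), 0) = Mul(-11, 0) = 0)
Add(Mul(Function('r')(-2, 3), p), z) = Add(Mul(11, -1), 0) = Add(-11, 0) = -11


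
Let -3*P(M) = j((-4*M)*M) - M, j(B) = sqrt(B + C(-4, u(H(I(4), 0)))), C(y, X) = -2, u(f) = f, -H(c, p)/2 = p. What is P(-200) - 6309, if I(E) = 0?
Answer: -19127/3 - I*sqrt(17778) ≈ -6375.7 - 133.33*I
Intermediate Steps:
H(c, p) = -2*p
j(B) = sqrt(-2 + B) (j(B) = sqrt(B - 2) = sqrt(-2 + B))
P(M) = -sqrt(-2 - 4*M**2)/3 + M/3 (P(M) = -(sqrt(-2 + (-4*M)*M) - M)/3 = -(sqrt(-2 - 4*M**2) - M)/3 = -sqrt(-2 - 4*M**2)/3 + M/3)
P(-200) - 6309 = (-sqrt(-2 - 4*(-200)**2)/3 + (1/3)*(-200)) - 6309 = (-sqrt(-2 - 4*40000)/3 - 200/3) - 6309 = (-sqrt(-2 - 160000)/3 - 200/3) - 6309 = (-I*sqrt(17778) - 200/3) - 6309 = (-200/3 - I*sqrt(17778)) - 6309 = -19127/3 - I*sqrt(17778)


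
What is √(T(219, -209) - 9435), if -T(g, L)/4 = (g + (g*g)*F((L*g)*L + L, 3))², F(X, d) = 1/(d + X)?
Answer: I*√18419256192230593491/9565933 ≈ 448.65*I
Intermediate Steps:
F(X, d) = 1/(X + d)
T(g, L) = -4*(g + g²/(3 + L + g*L²))² (T(g, L) = -4*(g + (g*g)/(((L*g)*L + L) + 3))² = -4*(g + g²/((g*L² + L) + 3))² = -4*(g + g²/((L + g*L²) + 3))² = -4*(g + g²/(3 + L + g*L²))²)
√(T(219, -209) - 9435) = √(-4*219²*(3 + 219 - 209*(1 - 209*219))²/(3 - 209*(1 - 209*219))² - 9435) = √(-4*47961*(3 + 219 - 209*(1 - 45771))²/(3 - 209*(1 - 45771))² - 9435) = √(-4*47961*(3 + 219 - 209*(-45770))²/(3 - 209*(-45770))² - 9435) = √(-4*47961*(3 + 219 + 9565930)²/(3 + 9565930)² - 9435) = √(-4*47961*9566152²/9565933² - 9435) = √(-4*47961*1/91507074160489*91511264087104 - 9435) = √(-17555886947526379776/91507074160489 - 9435) = √(-18419256192230593491/91507074160489) = I*√18419256192230593491/9565933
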